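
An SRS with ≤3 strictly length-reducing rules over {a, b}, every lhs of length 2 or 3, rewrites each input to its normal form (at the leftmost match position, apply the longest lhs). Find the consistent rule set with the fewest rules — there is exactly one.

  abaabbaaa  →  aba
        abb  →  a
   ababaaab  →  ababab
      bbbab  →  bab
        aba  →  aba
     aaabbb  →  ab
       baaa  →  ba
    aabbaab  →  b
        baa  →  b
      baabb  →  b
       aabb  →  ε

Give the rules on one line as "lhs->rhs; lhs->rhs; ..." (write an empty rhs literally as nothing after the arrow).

  | abaabbaaa => abbbaaa => abaaa => aba
  | abb => a
  | ababaaab => ababab
  | bbbab => bab

aa->; bb->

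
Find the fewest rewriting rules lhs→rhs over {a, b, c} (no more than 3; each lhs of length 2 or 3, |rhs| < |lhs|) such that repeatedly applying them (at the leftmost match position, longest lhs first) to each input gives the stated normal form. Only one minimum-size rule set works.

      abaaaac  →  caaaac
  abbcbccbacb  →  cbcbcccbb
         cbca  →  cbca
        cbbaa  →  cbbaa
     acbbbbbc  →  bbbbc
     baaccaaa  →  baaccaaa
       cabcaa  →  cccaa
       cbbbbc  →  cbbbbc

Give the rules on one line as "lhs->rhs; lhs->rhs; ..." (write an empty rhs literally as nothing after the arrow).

ab->c; acb->; bac->cb

  | abaaaac => caaaac
  | abbcbccbacb => cbcbccbacb => cbcbcccbb
  | cbca
  | cbbaa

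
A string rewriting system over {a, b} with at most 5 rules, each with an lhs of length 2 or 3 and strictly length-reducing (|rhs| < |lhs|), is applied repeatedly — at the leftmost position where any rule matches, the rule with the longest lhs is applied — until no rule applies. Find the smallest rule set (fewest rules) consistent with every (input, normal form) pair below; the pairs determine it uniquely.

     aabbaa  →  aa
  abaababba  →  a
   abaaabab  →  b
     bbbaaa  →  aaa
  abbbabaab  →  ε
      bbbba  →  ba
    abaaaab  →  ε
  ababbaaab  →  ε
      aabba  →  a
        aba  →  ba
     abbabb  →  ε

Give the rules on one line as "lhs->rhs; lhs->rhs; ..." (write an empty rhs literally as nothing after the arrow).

ab->b; bab->; bb->; bbb->

  | aabbaa => abbaa => bbaa => aa
  | abaababba => baababba => bababba => abba => bba => a
  | abaaabab => baaabab => baabab => babab => ab => b
  | bbbaaa => aaa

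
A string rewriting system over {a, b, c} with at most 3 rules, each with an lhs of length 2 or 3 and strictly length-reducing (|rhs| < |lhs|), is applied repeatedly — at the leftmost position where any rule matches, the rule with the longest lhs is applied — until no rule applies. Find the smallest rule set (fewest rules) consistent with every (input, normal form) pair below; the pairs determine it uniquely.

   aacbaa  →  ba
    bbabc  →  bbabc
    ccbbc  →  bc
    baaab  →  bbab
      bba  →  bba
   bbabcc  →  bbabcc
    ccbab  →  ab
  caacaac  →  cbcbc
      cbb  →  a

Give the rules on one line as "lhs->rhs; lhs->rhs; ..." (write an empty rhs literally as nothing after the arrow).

aa->b; cbb->a; ccb->

  | aacbaa => bcbaa => bcbb => ba
  | bbabc
  | ccbbc => bc
  | baaab => bbab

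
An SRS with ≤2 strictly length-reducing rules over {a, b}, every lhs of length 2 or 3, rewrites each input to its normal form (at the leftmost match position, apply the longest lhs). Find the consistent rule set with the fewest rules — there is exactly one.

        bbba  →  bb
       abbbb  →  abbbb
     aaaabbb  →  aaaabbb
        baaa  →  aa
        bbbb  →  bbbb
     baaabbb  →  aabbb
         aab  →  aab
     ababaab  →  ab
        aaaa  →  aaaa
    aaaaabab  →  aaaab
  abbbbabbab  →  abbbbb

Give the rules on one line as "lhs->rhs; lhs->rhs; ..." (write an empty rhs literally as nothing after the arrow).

  | bbba => bb
  | abbbb
  | aaaabbb
  | baaa => aa

aba->; ba->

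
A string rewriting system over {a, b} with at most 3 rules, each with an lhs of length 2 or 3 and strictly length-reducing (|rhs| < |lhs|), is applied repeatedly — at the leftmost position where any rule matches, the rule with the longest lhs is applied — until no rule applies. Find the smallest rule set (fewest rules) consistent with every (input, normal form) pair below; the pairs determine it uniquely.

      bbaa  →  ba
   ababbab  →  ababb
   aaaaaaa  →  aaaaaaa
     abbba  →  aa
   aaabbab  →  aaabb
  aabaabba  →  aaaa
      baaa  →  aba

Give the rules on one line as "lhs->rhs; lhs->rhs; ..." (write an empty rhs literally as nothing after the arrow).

baa->ab; bba->b; bbb->

  | bbaa => ba
  | ababbab => ababb
  | aaaaaaa
  | abbba => aa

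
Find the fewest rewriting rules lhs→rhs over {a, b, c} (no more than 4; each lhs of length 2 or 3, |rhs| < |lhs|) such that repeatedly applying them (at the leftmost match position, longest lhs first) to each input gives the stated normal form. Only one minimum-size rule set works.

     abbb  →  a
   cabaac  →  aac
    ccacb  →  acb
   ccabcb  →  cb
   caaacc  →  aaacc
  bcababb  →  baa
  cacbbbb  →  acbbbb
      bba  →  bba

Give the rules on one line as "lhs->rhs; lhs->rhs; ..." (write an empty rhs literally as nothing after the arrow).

  | abbb => aab => a
  | cabaac => abaac => aac
  | ccacb => cacb => acb
  | ccabcb => cabcb => abcb => cb

ab->; abb->aa; ca->a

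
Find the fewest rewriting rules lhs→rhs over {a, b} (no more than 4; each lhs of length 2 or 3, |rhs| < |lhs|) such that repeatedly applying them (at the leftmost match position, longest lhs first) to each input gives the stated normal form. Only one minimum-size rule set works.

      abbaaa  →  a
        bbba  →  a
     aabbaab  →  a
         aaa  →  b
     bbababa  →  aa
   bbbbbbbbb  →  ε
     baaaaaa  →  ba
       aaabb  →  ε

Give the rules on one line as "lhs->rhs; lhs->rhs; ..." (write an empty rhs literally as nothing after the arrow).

  | abbaaa => baaa => bb => a
  | bbba => aba => a
  | aabbaab => abaab => aab => a
  | aaa => b

aaa->b; ab->; bb->a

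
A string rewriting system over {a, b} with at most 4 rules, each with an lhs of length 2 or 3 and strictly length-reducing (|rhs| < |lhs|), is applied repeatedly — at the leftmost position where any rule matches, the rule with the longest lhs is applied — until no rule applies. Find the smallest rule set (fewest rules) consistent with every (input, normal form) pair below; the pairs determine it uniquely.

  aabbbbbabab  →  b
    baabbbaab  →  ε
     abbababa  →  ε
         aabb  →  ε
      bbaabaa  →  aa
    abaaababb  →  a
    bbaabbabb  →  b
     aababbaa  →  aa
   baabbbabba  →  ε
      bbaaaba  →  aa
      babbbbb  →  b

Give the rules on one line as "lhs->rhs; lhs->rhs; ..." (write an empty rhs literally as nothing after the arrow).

  | aabbbbbabab => abbbbabab => bbbabab => bbabab => babab => bab => b
  | baabbbaab => abbbaab => bbaab => baab => ab => ε
  | abbababa => bababa => baba => ba => ε
  | aabb => ab => ε

ab->; ba->; bb->b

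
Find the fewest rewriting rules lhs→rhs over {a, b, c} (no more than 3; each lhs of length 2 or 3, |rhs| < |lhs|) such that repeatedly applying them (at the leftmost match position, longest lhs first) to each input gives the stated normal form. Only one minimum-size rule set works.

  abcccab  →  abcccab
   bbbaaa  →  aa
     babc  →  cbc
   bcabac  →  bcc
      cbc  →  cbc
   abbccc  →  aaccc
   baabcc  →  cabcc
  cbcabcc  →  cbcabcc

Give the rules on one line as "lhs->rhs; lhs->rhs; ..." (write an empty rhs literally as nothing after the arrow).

  | abcccab
  | bbbaaa => abaaa => aa
  | babc => cbc
  | bcabac => bcc

aba->; ba->c; bb->a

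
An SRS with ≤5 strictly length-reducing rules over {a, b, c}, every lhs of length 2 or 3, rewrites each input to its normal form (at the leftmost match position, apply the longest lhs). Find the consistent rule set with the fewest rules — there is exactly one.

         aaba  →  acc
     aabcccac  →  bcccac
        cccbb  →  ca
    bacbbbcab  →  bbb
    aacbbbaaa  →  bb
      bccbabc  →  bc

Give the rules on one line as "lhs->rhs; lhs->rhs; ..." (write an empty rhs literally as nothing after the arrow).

ab->b; aba->cc; ba->b; cb->a

  | aaba => acc
  | aabcccac => abcccac => bcccac
  | cccbb => ccab => ccb => ca
  | bacbbbcab => bcbbbcab => babbcab => bbbcab => bbbcb => bbba => bbb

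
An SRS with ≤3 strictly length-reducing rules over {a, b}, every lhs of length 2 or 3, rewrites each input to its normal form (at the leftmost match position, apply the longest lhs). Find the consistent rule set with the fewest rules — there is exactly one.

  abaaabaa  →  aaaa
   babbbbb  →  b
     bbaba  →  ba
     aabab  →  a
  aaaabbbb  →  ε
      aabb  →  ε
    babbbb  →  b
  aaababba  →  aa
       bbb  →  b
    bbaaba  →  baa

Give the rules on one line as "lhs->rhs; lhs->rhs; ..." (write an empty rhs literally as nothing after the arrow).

  | abaaabaa => aaabaa => aaaa
  | babbbbb => bbbbb => bbbb => bbb => bb => b
  | bbaba => baba => ba
  | aabab => aab => a

ab->; bb->b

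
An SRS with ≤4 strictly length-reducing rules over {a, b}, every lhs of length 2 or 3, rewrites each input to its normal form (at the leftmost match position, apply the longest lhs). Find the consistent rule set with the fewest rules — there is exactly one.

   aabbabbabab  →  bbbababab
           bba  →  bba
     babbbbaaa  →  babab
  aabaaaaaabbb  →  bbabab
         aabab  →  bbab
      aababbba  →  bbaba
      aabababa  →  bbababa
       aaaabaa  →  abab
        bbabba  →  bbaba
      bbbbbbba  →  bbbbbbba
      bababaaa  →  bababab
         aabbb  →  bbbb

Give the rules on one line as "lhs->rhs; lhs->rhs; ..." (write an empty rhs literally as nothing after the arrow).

  | aabbabbabab => bbbabbabab => bbbababab
  | bba
  | babbbbaaa => babbbaaa => babbaaa => babaaa => babab
  | aabaaaaaabbb => bbaaaaaabbb => bbabaaabbb => bbababbbb => bbababbb => bbababb => bbabab

aa->b; aaa->ab; abb->ab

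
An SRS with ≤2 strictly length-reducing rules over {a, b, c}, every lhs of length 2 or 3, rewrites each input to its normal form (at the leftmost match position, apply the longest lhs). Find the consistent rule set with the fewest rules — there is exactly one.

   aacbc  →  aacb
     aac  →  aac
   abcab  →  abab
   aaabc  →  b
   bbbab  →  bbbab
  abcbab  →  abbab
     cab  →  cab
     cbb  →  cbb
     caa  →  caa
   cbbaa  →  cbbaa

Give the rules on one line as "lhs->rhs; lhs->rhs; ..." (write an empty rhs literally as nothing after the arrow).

  | aacbc => aacb
  | aac
  | abcab => abab
  | aaabc => bc => b

aaa->; bc->b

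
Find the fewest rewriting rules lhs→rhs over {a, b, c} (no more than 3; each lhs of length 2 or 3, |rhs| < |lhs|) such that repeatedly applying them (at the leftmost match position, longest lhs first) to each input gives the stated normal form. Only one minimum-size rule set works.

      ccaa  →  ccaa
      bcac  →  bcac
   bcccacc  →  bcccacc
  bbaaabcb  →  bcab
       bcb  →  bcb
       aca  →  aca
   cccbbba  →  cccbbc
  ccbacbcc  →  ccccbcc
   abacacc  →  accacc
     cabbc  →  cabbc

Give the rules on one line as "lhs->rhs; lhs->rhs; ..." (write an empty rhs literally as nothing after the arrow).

  | ccaa
  | bcac
  | bcccacc
  | bbaaabcb => bcaabcb => bcab

abc->; ba->c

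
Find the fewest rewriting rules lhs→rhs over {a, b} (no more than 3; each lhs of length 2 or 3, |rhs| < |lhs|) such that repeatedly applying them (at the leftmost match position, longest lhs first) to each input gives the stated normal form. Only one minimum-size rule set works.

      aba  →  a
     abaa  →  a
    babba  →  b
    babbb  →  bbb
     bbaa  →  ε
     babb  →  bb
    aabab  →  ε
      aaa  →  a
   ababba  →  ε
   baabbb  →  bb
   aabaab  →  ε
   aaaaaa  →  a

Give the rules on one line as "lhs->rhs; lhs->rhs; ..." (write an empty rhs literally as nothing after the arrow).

  | aba => a
  | abaa => aa => a
  | babba => bba => b
  | babbb => bbb

aa->a; ab->; ba->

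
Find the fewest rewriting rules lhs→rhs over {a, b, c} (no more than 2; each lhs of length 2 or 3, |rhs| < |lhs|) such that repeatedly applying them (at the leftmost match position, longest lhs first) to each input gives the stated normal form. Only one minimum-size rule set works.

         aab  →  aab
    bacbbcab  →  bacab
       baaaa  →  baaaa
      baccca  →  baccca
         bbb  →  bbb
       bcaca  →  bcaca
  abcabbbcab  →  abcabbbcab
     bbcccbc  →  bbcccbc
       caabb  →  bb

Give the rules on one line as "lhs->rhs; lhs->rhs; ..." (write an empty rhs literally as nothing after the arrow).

caa->; cbb->

  | aab
  | bacbbcab => bacab
  | baaaa
  | baccca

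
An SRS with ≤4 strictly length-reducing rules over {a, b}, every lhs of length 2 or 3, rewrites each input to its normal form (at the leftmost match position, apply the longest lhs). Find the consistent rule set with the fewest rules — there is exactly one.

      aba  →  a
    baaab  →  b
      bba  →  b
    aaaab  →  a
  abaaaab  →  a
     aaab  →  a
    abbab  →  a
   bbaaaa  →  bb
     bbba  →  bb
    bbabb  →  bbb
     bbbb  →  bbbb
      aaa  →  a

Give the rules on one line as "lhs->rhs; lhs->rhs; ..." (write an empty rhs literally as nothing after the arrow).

  | aba => aa => a
  | baaab => bab => b
  | bba => b
  | aaaab => aaab => aab => ab => a

aa->a; ab->a; ba->; baa->b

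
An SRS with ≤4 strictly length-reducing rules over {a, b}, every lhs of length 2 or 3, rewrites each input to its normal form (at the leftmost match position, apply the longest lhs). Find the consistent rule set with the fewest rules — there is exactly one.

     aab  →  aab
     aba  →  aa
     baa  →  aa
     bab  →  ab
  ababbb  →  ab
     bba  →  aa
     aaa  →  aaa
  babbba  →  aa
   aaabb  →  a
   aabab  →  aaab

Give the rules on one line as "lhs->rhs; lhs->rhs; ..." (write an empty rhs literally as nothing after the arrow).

abb->bb; ba->a; bb->a

  | aab
  | aba => aa
  | baa => aa
  | bab => ab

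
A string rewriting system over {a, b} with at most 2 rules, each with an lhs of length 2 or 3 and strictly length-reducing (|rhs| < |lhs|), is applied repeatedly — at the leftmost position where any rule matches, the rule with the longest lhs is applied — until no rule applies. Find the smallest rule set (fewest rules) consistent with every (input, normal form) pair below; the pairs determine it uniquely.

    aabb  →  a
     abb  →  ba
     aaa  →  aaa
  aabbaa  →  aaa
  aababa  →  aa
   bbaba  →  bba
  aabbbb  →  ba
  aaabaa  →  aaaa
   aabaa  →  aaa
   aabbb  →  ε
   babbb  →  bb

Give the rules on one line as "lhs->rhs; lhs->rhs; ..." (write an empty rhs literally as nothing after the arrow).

  | aabb => aba => a
  | abb => ba
  | aaa
  | aabbaa => abaaa => aaa

ab->; abb->ba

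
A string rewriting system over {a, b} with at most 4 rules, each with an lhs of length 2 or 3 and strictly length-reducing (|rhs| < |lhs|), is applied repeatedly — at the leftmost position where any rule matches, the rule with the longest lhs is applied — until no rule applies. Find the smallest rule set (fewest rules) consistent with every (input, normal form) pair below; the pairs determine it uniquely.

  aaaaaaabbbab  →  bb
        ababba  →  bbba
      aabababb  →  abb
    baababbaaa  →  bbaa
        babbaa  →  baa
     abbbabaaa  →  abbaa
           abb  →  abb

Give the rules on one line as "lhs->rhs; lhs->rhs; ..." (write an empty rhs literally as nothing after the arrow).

aaa->aa; aab->b; aba->b; bab->

  | aaaaaaabbbab => aaaaaabbbab => aaaaabbbab => aaaabbbab => aaabbbab => aabbbab => bbbab => bb
  | ababba => bbba
  | aabababb => bababb => abb
  | baababbaaa => bbabbaaa => bbaaa => bbaa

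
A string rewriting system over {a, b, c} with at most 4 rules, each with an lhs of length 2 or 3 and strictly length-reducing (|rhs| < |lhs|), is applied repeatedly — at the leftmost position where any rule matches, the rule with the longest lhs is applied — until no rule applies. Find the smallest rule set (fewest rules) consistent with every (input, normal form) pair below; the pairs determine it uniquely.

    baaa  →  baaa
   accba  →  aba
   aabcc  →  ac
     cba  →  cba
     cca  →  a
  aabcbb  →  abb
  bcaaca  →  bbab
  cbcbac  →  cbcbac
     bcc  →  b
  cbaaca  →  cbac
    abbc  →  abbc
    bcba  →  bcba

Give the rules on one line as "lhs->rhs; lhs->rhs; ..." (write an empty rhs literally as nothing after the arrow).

  | baaa
  | accba => aba
  | aabcc => accc => ac
  | cba

aab->ac; ca->b; cc->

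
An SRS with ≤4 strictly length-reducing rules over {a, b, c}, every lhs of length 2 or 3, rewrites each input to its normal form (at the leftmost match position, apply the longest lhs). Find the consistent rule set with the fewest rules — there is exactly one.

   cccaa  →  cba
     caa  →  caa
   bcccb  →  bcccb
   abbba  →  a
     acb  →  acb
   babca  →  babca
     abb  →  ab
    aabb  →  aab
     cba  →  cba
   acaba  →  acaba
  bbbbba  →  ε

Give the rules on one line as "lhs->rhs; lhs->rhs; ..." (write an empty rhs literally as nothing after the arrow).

  | cccaa => cba
  | caa
  | bcccb
  | abbba => abba => a

bb->b; bba->; cca->b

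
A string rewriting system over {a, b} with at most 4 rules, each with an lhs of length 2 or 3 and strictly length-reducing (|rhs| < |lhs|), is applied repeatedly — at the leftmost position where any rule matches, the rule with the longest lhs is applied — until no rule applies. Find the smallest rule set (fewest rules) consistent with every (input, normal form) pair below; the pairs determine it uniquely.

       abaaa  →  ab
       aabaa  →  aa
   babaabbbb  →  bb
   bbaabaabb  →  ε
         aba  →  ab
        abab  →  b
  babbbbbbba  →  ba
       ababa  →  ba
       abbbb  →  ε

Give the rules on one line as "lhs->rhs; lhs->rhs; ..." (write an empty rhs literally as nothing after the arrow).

  | abaaa => abaa => aba => ab
  | aabaa => aa
  | babaabbbb => bababbbb => babbbbb => bbbbb => bb
  | bbaabaabb => bbaabb => bbb => ε

aab->; aba->ab; abb->b; bbb->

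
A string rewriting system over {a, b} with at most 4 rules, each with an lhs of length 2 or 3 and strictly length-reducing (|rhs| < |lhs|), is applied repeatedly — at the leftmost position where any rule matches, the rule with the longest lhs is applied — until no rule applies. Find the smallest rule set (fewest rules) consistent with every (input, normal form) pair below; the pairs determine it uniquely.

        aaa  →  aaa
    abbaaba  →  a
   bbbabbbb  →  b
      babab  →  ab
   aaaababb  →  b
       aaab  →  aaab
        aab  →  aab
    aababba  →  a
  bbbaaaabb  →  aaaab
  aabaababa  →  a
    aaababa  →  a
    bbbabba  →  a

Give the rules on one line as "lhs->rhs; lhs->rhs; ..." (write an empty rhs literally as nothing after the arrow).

  | aaa
  | abbaaba => abaaba => baaba => aaba => aba => ba => a
  | bbbabbbb => bbabbbb => babbbb => bbb => bb => b
  | babab => ab

aba->ba; ba->a; bab->; bb->b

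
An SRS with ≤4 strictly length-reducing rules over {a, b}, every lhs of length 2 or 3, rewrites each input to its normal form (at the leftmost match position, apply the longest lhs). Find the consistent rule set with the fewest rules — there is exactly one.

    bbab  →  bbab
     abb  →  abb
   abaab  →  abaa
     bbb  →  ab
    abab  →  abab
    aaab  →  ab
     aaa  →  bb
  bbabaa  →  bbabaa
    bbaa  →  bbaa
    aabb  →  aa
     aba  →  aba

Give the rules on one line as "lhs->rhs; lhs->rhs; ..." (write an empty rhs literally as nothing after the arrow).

aaa->bb; aab->aa; bbb->ab

  | bbab
  | abb
  | abaab => abaa
  | bbb => ab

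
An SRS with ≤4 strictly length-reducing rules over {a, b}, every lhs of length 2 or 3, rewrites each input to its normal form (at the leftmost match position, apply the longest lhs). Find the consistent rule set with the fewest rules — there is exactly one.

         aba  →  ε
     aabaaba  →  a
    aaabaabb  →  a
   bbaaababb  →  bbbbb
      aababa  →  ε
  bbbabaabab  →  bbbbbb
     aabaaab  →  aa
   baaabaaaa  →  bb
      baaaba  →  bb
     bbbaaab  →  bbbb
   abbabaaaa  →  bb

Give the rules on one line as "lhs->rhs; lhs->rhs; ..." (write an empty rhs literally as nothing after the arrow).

ab->; aba->; ba->b

  | aba => ε
  | aabaaba => aaba => a
  | aaabaabb => aaabb => aab => a
  | bbaaababb => bbaababb => bbababb => bbbabb => bbbbb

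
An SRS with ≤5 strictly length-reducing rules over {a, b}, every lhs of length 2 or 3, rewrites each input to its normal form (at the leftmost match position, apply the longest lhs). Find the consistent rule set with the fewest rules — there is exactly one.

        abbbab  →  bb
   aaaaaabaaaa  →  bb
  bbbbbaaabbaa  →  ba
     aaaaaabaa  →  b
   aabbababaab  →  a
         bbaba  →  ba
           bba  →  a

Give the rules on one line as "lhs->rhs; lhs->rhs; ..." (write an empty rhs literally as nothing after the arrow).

aa->b; ab->b; bba->a; bbb->a

  | abbbab => bbbab => aab => bb
  | aaaaaabaaaa => baaaabaaaa => bbaabaaaa => aabaaaa => bbaaaa => aaaa => baa => bb
  | bbbbbaaabbaa => abbaaabbaa => bbaaabbaa => aaabbaa => babbaa => bbbaa => aaa => ba
  | aaaaaabaa => baaaabaa => bbaabaa => aabaa => bbaa => aa => b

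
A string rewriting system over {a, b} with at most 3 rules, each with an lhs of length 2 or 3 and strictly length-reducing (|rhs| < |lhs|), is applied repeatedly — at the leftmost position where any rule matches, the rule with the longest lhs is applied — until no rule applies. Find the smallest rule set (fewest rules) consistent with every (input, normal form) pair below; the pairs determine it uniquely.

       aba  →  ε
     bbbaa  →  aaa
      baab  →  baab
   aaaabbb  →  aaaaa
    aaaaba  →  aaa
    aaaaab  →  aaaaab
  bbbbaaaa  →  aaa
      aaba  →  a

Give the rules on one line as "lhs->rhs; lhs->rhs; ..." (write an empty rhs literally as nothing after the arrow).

  | aba => ε
  | bbbaa => aaa
  | baab
  | aaaabbb => aaaaa

aba->; bbb->a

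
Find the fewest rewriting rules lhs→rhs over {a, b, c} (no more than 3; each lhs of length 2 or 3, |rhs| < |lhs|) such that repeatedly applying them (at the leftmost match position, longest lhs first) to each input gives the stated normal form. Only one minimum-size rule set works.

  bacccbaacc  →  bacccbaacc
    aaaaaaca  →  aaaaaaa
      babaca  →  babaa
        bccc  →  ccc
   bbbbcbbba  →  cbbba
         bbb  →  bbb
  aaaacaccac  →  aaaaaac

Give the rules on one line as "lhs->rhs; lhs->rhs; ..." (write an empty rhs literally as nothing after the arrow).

bc->c; ca->a

  | bacccbaacc
  | aaaaaaca => aaaaaaa
  | babaca => babaa
  | bccc => ccc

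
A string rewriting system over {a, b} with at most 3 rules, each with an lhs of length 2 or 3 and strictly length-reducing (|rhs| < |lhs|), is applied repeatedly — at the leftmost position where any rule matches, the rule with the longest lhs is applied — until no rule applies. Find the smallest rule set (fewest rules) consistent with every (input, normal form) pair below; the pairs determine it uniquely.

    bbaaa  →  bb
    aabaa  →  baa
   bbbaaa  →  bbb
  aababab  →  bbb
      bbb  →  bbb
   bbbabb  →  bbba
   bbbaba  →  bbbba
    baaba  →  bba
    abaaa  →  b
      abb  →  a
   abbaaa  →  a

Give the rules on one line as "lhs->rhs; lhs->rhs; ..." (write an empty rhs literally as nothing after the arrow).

  | bbaaa => bb
  | aabaa => abaa => baa
  | bbbaaa => bbb
  | aababab => ababab => babab => bbab => bbb

aaa->; ab->b; abb->a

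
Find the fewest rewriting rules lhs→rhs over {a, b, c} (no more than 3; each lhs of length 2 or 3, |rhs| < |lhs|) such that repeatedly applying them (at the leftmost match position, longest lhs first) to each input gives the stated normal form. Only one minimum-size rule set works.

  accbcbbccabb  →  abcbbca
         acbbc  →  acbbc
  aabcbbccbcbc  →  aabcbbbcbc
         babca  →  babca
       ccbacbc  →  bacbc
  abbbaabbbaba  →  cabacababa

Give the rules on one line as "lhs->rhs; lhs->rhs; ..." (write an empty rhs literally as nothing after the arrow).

  | accbcbbccabb => abcbbccabb => abcbbabb => abcbbca
  | acbbc
  | aabcbbccbcbc => aabcbbbcbc
  | babca

abb->ca; cc->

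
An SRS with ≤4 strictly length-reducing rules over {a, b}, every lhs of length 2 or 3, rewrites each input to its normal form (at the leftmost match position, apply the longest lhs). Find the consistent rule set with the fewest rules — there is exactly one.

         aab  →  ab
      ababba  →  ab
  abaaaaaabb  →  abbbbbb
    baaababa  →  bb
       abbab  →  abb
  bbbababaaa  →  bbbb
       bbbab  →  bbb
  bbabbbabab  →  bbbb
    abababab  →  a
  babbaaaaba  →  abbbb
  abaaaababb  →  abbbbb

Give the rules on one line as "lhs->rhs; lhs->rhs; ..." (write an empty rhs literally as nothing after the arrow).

  | aab => ab
  | ababba => aaaba => aaba => aba => ab
  | abaaaaaabb => abbaaaabb => abbbaabb => abbbbbb
  | baaababa => bbababa => baaaba => bbaba => baaa => bba => bb

aa->a; ba->b; baa->bb; bab->aa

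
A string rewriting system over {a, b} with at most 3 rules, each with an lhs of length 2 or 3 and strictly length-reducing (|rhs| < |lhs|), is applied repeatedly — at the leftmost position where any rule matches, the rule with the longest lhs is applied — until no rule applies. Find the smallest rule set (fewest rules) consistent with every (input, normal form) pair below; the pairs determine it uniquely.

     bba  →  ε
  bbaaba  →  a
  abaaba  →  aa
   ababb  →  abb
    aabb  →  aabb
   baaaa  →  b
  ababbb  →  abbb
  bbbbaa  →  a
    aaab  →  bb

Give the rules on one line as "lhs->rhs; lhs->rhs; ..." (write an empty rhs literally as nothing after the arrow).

  | bba => ba => ε
  | bbaaba => baaba => aba => a
  | abaaba => aaba => aa
  | ababb => abb

aaa->b; ba->; bba->ba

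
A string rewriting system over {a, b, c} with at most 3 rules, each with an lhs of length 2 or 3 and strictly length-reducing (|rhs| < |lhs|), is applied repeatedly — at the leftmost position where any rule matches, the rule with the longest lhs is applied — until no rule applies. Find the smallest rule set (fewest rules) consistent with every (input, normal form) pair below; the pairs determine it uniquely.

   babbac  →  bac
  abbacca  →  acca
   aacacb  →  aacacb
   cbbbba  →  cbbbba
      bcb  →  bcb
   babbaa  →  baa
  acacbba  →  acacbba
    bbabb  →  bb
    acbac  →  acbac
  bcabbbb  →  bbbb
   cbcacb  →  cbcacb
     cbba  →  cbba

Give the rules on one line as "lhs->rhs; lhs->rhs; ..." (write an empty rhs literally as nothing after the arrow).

abb->; cab->

  | babbac => bac
  | abbacca => acca
  | aacacb
  | cbbbba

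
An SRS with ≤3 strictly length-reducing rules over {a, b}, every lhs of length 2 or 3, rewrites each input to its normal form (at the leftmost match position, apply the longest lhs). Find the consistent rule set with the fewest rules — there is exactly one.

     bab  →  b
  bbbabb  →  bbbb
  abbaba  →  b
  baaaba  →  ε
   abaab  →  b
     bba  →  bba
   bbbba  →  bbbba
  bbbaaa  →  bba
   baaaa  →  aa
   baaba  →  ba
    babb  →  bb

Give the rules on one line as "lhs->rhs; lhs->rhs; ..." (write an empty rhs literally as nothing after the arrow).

ab->; aba->ab; baa->

  | bab => b
  | bbbabb => bbbb
  | abbaba => baba => bab => b
  | baaaba => aba => ab => ε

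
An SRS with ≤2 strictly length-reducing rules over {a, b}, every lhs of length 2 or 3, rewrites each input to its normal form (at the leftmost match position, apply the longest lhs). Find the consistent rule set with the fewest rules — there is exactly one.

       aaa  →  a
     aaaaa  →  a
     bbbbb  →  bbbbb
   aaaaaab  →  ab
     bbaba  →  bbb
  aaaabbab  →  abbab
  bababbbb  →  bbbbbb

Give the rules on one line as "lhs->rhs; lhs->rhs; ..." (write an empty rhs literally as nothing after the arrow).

  | aaa => aa => a
  | aaaaa => aaaa => aaa => aa => a
  | bbbbb
  | aaaaaab => aaaaab => aaaab => aaab => aab => ab

aa->a; aba->b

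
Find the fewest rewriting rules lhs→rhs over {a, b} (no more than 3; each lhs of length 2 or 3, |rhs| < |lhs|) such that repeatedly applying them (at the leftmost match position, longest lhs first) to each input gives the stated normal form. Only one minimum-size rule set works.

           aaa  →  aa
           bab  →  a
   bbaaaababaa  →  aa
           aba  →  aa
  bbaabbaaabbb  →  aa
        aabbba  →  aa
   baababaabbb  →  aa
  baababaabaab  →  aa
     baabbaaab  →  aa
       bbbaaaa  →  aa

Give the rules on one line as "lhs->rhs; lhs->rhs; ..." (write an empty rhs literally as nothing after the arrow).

  | aaa => aa
  | bab => ab => a
  | bbaaaababaa => baaaababaa => aaaababaa => aaababaa => aababaa => aaabaa => aabaa => aaaa => aaa => aa
  | aba => aa

aaa->aa; ab->a; ba->a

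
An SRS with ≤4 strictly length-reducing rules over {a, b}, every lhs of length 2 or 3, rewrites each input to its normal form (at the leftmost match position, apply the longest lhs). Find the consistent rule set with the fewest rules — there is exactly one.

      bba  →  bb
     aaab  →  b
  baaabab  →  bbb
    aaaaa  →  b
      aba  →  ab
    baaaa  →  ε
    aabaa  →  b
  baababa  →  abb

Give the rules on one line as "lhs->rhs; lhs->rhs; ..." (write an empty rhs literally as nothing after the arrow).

aa->b; aaa->; ba->b; baa->a

  | bba => bb
  | aaab => b
  | baaabab => aabab => bbab => bbb
  | aaaaa => aa => b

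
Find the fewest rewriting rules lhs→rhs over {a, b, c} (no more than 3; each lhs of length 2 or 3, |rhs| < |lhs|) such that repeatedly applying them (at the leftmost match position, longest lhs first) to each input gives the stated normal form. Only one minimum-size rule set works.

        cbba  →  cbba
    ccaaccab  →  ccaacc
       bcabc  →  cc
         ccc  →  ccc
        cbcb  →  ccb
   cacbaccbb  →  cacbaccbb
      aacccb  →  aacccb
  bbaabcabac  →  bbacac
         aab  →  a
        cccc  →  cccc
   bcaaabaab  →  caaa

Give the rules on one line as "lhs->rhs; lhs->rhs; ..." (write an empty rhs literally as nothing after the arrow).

  | cbba
  | ccaaccab => ccaacc
  | bcabc => cabc => cc
  | ccc

ab->; bc->c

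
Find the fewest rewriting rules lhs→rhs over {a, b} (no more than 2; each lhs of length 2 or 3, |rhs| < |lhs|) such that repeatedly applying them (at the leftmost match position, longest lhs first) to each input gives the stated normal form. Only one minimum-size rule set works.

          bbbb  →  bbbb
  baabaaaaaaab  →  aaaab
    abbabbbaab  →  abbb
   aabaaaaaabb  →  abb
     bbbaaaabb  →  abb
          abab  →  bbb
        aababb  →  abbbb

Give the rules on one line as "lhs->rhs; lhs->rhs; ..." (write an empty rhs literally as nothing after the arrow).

  | bbbb
  | baabaaaaaaab => abaaaaaaab => bbaaaaaab => baaaaab => aaaab
  | abbabbbaab => abbbbaab => abbbab => abbb
  | aabaaaaaabb => abbaaaaabb => abaaaabb => bbaaabb => baabb => abb

aba->bb; ba->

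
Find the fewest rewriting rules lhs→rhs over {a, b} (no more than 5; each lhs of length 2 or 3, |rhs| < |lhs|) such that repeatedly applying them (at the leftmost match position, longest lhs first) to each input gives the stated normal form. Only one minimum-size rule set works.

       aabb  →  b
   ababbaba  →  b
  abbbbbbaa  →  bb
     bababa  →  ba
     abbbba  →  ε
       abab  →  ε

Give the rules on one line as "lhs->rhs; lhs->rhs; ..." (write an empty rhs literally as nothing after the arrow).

  | aabb => b
  | ababbaba => aabbaba => baba => baa => b
  | abbbbbbaa => abbbbbaa => abbbbaa => abbbaa => abbaa => abaa => aaa => bb
  | bababa => baaba => ba

aa->; aaa->bb; aab->; ab->a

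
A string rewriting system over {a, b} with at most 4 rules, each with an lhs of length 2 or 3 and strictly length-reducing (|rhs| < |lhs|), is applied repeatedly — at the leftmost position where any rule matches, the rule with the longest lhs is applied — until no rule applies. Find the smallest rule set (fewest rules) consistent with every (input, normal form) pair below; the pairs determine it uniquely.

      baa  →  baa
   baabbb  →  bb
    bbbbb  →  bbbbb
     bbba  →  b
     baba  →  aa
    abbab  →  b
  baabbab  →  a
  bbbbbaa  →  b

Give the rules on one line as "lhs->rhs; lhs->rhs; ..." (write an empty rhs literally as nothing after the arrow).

ab->b; bab->a; bba->

  | baa
  | baabbb => babbb => abb => bb
  | bbbbb
  | bbba => b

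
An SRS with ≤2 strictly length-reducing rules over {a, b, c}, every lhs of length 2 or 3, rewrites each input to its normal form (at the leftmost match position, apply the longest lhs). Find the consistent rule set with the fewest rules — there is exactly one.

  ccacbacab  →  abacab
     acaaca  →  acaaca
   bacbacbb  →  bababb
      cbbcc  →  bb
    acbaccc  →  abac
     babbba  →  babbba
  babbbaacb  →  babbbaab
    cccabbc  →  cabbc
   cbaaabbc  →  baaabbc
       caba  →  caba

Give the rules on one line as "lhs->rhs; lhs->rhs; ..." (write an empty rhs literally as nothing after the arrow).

cb->b; cc->

  | ccacbacab => acbacab => abacab
  | acaaca
  | bacbacbb => babacbb => bababb
  | cbbcc => bbcc => bb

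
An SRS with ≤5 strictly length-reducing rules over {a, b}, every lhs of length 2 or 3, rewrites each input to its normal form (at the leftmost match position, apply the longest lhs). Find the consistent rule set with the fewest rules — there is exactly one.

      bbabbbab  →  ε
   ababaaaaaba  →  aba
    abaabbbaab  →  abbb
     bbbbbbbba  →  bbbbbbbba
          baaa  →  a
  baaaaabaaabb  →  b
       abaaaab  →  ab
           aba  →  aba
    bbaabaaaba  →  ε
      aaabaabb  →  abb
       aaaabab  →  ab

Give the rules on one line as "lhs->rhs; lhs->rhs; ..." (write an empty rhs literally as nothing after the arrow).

  | bbabbbab => babbab => abab => aa => ε
  | ababaaaaaba => aaaaaaaba => aaaaaba => aaaba => aba
  | abaabbbaab => abbbaab => abbb
  | bbbbbbbba

aa->; aab->; baa->; bab->a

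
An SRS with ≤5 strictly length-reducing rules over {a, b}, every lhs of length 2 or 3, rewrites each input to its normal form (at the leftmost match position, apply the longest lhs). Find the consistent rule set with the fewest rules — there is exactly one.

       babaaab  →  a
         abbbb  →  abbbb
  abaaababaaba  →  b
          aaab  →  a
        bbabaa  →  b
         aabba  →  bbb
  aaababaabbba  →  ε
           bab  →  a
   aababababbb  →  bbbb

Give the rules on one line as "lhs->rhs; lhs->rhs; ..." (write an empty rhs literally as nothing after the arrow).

  | babaaab => aaaab => baab => bab => a
  | abbbb
  | abaaababaaba => aababaaba => bbabaaba => baaaba => baaba => baba => aa => b
  | aaab => bab => a

aa->b; aba->; ba->b; bab->a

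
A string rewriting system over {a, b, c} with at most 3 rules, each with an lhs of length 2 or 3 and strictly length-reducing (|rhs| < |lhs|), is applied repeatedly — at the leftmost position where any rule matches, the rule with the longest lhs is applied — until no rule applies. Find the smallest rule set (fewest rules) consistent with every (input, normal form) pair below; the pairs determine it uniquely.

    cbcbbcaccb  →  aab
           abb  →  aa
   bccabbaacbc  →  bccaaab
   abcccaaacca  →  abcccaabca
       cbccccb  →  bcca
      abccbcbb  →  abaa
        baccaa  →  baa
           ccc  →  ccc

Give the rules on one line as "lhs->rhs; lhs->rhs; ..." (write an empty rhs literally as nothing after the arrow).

ac->b; bb->a; cb->a

  | cbcbbcaccb => acbbcaccb => bbbcaccb => abcaccb => abcbcb => abacb => abbb => aab
  | abb => aa
  | bccabbaacbc => bccaaaacbc => bccaaabbc => bccaaaac => bccaaab
  | abcccaaacca => abcccaabca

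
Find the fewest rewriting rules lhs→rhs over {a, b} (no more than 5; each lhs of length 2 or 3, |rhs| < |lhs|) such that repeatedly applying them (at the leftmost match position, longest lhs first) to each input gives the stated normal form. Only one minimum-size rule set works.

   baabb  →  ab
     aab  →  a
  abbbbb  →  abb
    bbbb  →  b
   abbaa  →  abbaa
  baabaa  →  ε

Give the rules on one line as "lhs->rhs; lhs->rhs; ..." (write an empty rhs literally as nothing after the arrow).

  | baabb => bab => ab
  | aab => a
  | abbbbb => abb
  | bbbb => b

aaa->bb; aab->a; bab->ab; bbb->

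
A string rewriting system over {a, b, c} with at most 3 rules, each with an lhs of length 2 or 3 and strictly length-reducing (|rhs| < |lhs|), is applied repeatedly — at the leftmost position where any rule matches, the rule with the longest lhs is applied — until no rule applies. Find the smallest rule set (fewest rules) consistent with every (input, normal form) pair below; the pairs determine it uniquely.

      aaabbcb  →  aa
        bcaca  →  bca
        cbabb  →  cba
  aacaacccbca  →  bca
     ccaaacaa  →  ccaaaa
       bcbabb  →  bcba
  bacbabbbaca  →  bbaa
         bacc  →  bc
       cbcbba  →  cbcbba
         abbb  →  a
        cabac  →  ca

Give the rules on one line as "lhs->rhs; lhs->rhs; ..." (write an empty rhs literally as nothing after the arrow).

  | aaabbcb => aaabcb => aaacb => aab => aa
  | bcaca => bca
  | cbabb => cbab => cba
  | aacaacccbca => aaacccbca => aaccbca => acbca => bca

ab->a; ac->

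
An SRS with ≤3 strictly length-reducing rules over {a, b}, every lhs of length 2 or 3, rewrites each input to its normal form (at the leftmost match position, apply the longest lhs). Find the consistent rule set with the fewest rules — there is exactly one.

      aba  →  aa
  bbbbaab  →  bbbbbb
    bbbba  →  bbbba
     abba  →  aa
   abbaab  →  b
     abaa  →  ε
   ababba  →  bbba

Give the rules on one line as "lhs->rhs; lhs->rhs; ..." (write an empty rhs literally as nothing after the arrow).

aaa->; aab->bb; ab->a

  | aba => aa
  | bbbbaab => bbbbbb
  | bbbba
  | abba => aba => aa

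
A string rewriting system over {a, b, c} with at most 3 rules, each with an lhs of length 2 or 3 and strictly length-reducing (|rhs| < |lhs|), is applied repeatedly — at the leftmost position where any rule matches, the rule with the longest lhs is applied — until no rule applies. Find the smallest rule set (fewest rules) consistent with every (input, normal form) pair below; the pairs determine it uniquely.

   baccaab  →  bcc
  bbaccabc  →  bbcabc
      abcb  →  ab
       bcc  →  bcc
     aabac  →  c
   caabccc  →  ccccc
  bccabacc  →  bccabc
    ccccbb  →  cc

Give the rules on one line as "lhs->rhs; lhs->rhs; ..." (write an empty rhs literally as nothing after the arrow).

aab->c; ac->; cb->

  | baccaab => bcaab => bcc
  | bbaccabc => bbcabc
  | abcb => ab
  | bcc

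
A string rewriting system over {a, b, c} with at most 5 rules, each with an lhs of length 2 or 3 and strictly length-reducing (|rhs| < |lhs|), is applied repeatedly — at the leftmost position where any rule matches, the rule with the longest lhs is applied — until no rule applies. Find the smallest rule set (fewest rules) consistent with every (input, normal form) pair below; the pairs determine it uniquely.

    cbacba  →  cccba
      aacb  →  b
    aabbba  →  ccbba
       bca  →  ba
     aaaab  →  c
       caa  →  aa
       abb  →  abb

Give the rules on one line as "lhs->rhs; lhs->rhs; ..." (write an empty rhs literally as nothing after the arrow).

aab->cc; aac->; bac->cc; ca->a

  | cbacba => cccba
  | aacb => b
  | aabbba => ccbba
  | bca => ba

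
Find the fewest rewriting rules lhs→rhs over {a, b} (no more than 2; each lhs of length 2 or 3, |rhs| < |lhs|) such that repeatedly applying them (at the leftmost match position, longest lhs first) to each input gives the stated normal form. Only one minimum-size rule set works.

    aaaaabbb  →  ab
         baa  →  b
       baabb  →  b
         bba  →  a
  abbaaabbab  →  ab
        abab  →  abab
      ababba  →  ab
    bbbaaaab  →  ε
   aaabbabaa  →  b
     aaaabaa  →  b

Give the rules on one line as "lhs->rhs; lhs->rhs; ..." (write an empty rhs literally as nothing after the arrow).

  | aaaaabbb => aaabbb => abbb => ab
  | baa => b
  | baabb => bbb => b
  | bba => a

aa->; bb->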